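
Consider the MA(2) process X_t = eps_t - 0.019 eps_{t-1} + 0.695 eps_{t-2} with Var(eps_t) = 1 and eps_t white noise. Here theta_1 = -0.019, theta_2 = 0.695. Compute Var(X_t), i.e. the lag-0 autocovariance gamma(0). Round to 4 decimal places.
\gamma(0) = 1.4834

For an MA(q) process X_t = eps_t + sum_i theta_i eps_{t-i} with
Var(eps_t) = sigma^2, the variance is
  gamma(0) = sigma^2 * (1 + sum_i theta_i^2).
  sum_i theta_i^2 = (-0.019)^2 + (0.695)^2 = 0.000361 + 0.483025 = 0.483386.
  gamma(0) = 1 * (1 + 0.483386) = 1 * 1.483386 = 1.483386, which rounds to 1.4834.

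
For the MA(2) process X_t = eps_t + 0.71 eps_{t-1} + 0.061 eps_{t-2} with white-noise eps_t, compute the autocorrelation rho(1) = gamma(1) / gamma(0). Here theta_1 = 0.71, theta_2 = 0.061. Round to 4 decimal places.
\rho(1) = 0.4996

For an MA(q) process with theta_0 = 1, the autocovariance is
  gamma(k) = sigma^2 * sum_{i=0..q-k} theta_i * theta_{i+k},
and rho(k) = gamma(k) / gamma(0). Sigma^2 cancels.
  numerator   = (1)*(0.71) + (0.71)*(0.061) = 0.75331.
  denominator = (1)^2 + (0.71)^2 + (0.061)^2 = 1.507821.
  rho(1) = 0.75331 / 1.507821 = 0.4996.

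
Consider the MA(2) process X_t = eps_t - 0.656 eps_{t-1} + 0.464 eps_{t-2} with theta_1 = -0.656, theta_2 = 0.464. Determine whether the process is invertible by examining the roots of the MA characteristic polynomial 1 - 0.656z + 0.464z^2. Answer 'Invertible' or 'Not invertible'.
\text{Invertible}

The MA(q) characteristic polynomial is P(z) = 1 - 0.656z + 0.464z^2.
Invertibility requires all roots to lie outside the unit circle, i.e. |z| > 1 for every root.
Set 1 + (-0.656) z + (0.464) z^2 = 0, i.e. a z^2 + b z + c = 0 with a = 0.464, b = -0.656, c = 1.
Discriminant D = b^2 - 4ac = (-0.656)^2 - 4*(0.464)*1 = 0.430336 - (1.856) = -1.425664.
D < 0, so the roots are the complex-conjugate pair z = (-b +/- i sqrt(-D)) / (2a) = 0.7069 +/- 1.2867i.
For a conjugate pair |z|^2 = z * conj(z) = (product of roots) = c/a = 1/(0.464) = 2.155172, so |z| = sqrt(2.155172) = 1.4681 for both roots.
Moduli of all roots: 1.4681, 1.4681.
All moduli strictly greater than 1? Yes.
Verdict: Invertible.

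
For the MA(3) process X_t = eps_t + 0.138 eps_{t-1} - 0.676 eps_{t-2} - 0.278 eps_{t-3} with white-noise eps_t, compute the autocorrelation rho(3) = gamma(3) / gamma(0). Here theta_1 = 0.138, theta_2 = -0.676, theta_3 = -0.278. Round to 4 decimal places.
\rho(3) = -0.1790

For an MA(q) process with theta_0 = 1, the autocovariance is
  gamma(k) = sigma^2 * sum_{i=0..q-k} theta_i * theta_{i+k},
and rho(k) = gamma(k) / gamma(0). Sigma^2 cancels.
  numerator   = (1)*(-0.278) = -0.278.
  denominator = (1)^2 + (0.138)^2 + (-0.676)^2 + (-0.278)^2 = 1.553304.
  rho(3) = -0.278 / 1.553304 = -0.1790.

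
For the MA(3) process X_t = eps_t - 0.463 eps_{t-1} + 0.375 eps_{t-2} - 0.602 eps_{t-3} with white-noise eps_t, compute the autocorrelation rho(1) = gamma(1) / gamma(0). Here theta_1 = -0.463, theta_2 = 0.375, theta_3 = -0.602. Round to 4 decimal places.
\rho(1) = -0.5021

For an MA(q) process with theta_0 = 1, the autocovariance is
  gamma(k) = sigma^2 * sum_{i=0..q-k} theta_i * theta_{i+k},
and rho(k) = gamma(k) / gamma(0). Sigma^2 cancels.
  numerator   = (1)*(-0.463) + (-0.463)*(0.375) + (0.375)*(-0.602) = -0.862375.
  denominator = (1)^2 + (-0.463)^2 + (0.375)^2 + (-0.602)^2 = 1.717398.
  rho(1) = -0.862375 / 1.717398 = -0.5021.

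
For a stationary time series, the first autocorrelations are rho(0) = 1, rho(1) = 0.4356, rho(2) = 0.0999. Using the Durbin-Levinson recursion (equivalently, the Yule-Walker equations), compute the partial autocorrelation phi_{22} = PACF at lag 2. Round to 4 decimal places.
\phi_{22} = -0.1109

The PACF at lag k is phi_{kk}, the last component of the solution
to the Yule-Walker system G_k phi = r_k where
  (G_k)_{ij} = rho(|i - j|), (r_k)_i = rho(i), i,j = 1..k.
Equivalently, Durbin-Levinson gives phi_{kk} iteratively:
  phi_{11} = rho(1)
  phi_{kk} = [rho(k) - sum_{j=1..k-1} phi_{k-1,j} rho(k-j)]
            / [1 - sum_{j=1..k-1} phi_{k-1,j} rho(j)],
  phi_{k,j} = phi_{k-1,j} - phi_{kk} phi_{k-1,k-j},  j = 1..k-1.
Step k = 1:
  phi_11 = rho(1) = 0.4356.
Step k = 2:
  phi_22 = [rho(2) - phi_11 rho(1)] / [1 - phi_11 rho(1)] = [0.0999 - (0.4356)(0.4356)] / [1 - (0.4356)(0.4356)]
         = -0.08984736 / 0.81025264 = -0.1109.
Therefore phi_{22} = -0.1109.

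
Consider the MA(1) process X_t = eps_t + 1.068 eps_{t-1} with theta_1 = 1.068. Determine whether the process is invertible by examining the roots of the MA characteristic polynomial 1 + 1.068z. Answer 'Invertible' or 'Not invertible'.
\text{Not invertible}

The MA(q) characteristic polynomial is P(z) = 1 + 1.068z.
Invertibility requires all roots to lie outside the unit circle, i.e. |z| > 1 for every root.
This is linear in z: 1 + (1.068) z = 0  =>  z = -1/(1.068) = -0.93633,  |z| = 0.93633.
Moduli of all roots: 0.9363.
All moduli strictly greater than 1? No.
Verdict: Not invertible.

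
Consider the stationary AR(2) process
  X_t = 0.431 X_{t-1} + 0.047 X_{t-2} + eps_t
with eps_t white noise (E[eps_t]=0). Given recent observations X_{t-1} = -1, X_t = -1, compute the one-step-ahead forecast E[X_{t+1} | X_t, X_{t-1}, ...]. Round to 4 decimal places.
E[X_{t+1} \mid \mathcal F_t] = -0.4780

For an AR(p) model X_t = c + sum_i phi_i X_{t-i} + eps_t, the
one-step-ahead conditional mean is
  E[X_{t+1} | X_t, ...] = c + sum_i phi_i X_{t+1-i}.
Substitute known values:
  E[X_{t+1} | ...] = (0.431) * (-1) + (0.047) * (-1)
                   = -0.4780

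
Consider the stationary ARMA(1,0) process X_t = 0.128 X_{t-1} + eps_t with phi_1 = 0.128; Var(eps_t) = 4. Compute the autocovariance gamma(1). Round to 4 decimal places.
\gamma(1) = 0.5205

Multiply the model equation by X_{t-k} and take expectations. With theta_0 = psi_0 = 1 and psi_j the MA(infinity) weights, this gives
  gamma(k) - sum_i phi_i gamma(k-i) = c_k,
  c_k = sigma^2 * sum_{j=k..q} theta_j psi_{j-k}   (c_k = 0 for k > q),
using gamma(-m) = gamma(m).
Pure AR (q = 0): c_0 = sigma^2 = 4, c_k = 0 for k >= 1.
Equations for k = 0 and k = 1 (AR order 1):
  gamma(0) = phi_1 gamma(1) + c_0
  gamma(1) = phi_1 gamma(0) + c_1
Substituting the second into the first: gamma(0) (1 - phi_1^2) = c_0 + phi_1 c_1, so
  gamma(0) = c_0 / (1 - phi_1^2) = 4 / (1 - (0.128)^2) = 4 / 0.983616 = 4.066628.
  gamma(1) = phi_1 gamma(0) = (0.128)(4.066628) = 0.520528.
Therefore gamma(1) = 0.5205 (to 4 decimal places).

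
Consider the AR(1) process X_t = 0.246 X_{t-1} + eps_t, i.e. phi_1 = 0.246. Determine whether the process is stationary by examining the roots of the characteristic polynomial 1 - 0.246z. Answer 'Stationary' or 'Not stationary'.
\text{Stationary}

The AR(p) characteristic polynomial is P(z) = 1 - 0.246z.
Stationarity requires all roots to lie outside the unit circle, i.e. |z| > 1 for every root.
This is linear in z: 1 + (-0.246) z = 0  =>  z = -1/(-0.246) = 4.065041,  |z| = 4.065041.
Moduli of all roots: 4.0650.
All moduli strictly greater than 1? Yes.
Verdict: Stationary.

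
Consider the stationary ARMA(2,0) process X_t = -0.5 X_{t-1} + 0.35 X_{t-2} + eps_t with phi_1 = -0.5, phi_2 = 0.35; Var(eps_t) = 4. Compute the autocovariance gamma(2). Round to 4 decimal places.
\gamma(2) = 8.2018

Multiply the model equation by X_{t-k} and take expectations. With theta_0 = psi_0 = 1 and psi_j the MA(infinity) weights, this gives
  gamma(k) - sum_i phi_i gamma(k-i) = c_k,
  c_k = sigma^2 * sum_{j=k..q} theta_j psi_{j-k}   (c_k = 0 for k > q),
using gamma(-m) = gamma(m).
Pure AR (q = 0): c_0 = sigma^2 = 4, c_k = 0 for k >= 1.
Equations for k = 0, 1, 2 (AR order 2, c_2 = 0):
  (E0) gamma(0) = phi_1 gamma(1) + phi_2 gamma(2) + c_0
  (E1) gamma(1) = phi_1 gamma(0) + phi_2 gamma(1) + c_1
  (E2) gamma(2) = phi_1 gamma(1) + phi_2 gamma(0)
From (E1): gamma(1) = A gamma(0) + B with
  A = phi_1 / (1 - phi_2) = -0.5 / 0.65 = -0.769231,   B = c_1 / (1 - phi_2) = 0 / 0.65 = 0.
Insert (E2) into (E0): gamma(0) (1 - phi_2^2) = phi_1 (1 + phi_2) gamma(1) + c_0.
  phi_1 (1 + phi_2) = (-0.5)(1.35) = -0.675,   1 - phi_2^2 = 0.8775.
Replace gamma(1) by A gamma(0) + B and collect gamma(0):
  gamma(0) [0.8775 - (-0.675)(-0.769231)] = c_0 = 4
  gamma(0) * 0.358269 = 4
  gamma(0) = 4 / 0.358269 = 11.164788.
  gamma(1) = A gamma(0) = (-0.769231)(11.164788) = -8.588298.
  gamma(2) = phi_1 gamma(1) + phi_2 gamma(0) = (-0.5)(-8.588298) + (0.35)(11.164788) = 8.201825.
Therefore gamma(2) = 8.2018 (to 4 decimal places).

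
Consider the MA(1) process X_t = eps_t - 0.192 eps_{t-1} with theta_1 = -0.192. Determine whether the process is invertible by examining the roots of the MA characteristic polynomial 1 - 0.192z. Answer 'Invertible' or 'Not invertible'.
\text{Invertible}

The MA(q) characteristic polynomial is P(z) = 1 - 0.192z.
Invertibility requires all roots to lie outside the unit circle, i.e. |z| > 1 for every root.
This is linear in z: 1 + (-0.192) z = 0  =>  z = -1/(-0.192) = 5.208333,  |z| = 5.208333.
Moduli of all roots: 5.2083.
All moduli strictly greater than 1? Yes.
Verdict: Invertible.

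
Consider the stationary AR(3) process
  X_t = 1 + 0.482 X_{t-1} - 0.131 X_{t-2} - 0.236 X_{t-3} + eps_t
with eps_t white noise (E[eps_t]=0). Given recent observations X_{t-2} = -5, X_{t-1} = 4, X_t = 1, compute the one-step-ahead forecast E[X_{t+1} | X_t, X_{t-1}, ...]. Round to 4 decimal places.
E[X_{t+1} \mid \mathcal F_t] = 2.1380

For an AR(p) model X_t = c + sum_i phi_i X_{t-i} + eps_t, the
one-step-ahead conditional mean is
  E[X_{t+1} | X_t, ...] = c + sum_i phi_i X_{t+1-i}.
Substitute known values:
  E[X_{t+1} | ...] = 1 + (0.482) * (1) + (-0.131) * (4) + (-0.236) * (-5)
                   = 2.1380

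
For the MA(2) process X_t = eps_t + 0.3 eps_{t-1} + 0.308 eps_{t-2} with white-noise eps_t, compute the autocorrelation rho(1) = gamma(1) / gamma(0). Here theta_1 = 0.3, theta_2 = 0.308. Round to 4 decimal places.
\rho(1) = 0.3312

For an MA(q) process with theta_0 = 1, the autocovariance is
  gamma(k) = sigma^2 * sum_{i=0..q-k} theta_i * theta_{i+k},
and rho(k) = gamma(k) / gamma(0). Sigma^2 cancels.
  numerator   = (1)*(0.3) + (0.3)*(0.308) = 0.3924.
  denominator = (1)^2 + (0.3)^2 + (0.308)^2 = 1.184864.
  rho(1) = 0.3924 / 1.184864 = 0.3312.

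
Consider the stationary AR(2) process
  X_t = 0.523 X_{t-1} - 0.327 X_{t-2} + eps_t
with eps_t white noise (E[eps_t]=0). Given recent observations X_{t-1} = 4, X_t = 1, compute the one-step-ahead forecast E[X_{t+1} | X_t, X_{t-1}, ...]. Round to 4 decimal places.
E[X_{t+1} \mid \mathcal F_t] = -0.7850

For an AR(p) model X_t = c + sum_i phi_i X_{t-i} + eps_t, the
one-step-ahead conditional mean is
  E[X_{t+1} | X_t, ...] = c + sum_i phi_i X_{t+1-i}.
Substitute known values:
  E[X_{t+1} | ...] = (0.523) * (1) + (-0.327) * (4)
                   = -0.7850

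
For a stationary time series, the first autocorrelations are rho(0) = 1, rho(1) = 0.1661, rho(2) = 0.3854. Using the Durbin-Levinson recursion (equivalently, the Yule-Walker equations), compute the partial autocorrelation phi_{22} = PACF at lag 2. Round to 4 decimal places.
\phi_{22} = 0.3680

The PACF at lag k is phi_{kk}, the last component of the solution
to the Yule-Walker system G_k phi = r_k where
  (G_k)_{ij} = rho(|i - j|), (r_k)_i = rho(i), i,j = 1..k.
Equivalently, Durbin-Levinson gives phi_{kk} iteratively:
  phi_{11} = rho(1)
  phi_{kk} = [rho(k) - sum_{j=1..k-1} phi_{k-1,j} rho(k-j)]
            / [1 - sum_{j=1..k-1} phi_{k-1,j} rho(j)],
  phi_{k,j} = phi_{k-1,j} - phi_{kk} phi_{k-1,k-j},  j = 1..k-1.
Step k = 1:
  phi_11 = rho(1) = 0.1661.
Step k = 2:
  phi_22 = [rho(2) - phi_11 rho(1)] / [1 - phi_11 rho(1)] = [0.3854 - (0.1661)(0.1661)] / [1 - (0.1661)(0.1661)]
         = 0.35781079 / 0.97241079 = 0.368.
Therefore phi_{22} = 0.3680.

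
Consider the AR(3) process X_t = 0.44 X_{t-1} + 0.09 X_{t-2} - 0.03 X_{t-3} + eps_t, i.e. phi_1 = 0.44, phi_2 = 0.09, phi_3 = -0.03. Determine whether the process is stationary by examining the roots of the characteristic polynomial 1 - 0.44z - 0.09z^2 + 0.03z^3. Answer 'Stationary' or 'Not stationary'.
\text{Stationary}

The AR(p) characteristic polynomial is P(z) = 1 - 0.44z - 0.09z^2 + 0.03z^3.
Stationarity requires all roots to lie outside the unit circle, i.e. |z| > 1 for every root.
Degree 3: look for a simple real root z0 first, then factor out (1 - z/z0) and solve the remaining quadratic.
Testing z0 = 2: P(2) = 1 + (-0.44)(2) + (-0.09)(2)^2 + (0.03)(2)^3
  = 1 + (-0.88) + (-0.36) + (0.24) = 0.  So z_0 = 2 is a root, |z_0| = 2.
Divide out the factor (1 - 0.5 z) = (1 - z/z0) (since 1/z0 = 0.5):
  P(z) = (1 - 0.5 z)(1 + (0.06) z + (-0.06) z^2)
  [check: z-coef 0.06 - (0.5) = -0.44; z^2-coef -0.06 - (0.5)(0.06) = -0.09; z^3-coef -(0.5)(-0.06) = 0.03.]
Remaining roots from the quadratic factor 1 + (0.06) z + (-0.06) z^2:
  Set 1 + (0.06) z + (-0.06) z^2 = 0, i.e. a z^2 + b z + c = 0 with a = -0.06, b = 0.06, c = 1.
  Discriminant D = b^2 - 4ac = (0.06)^2 - 4*(-0.06)*1 = 0.0036 - (-0.24) = 0.2436.
  D >= 0, so the roots are real: z = (-b +/- sqrt(D)) / (2a) = (-0.06 +/- 0.493559) / (-0.12).
    z_1 = (-0.06 + 0.493559) / (-0.12) = -3.613,   |z_1| = 3.613.
    z_2 = (-0.06 - 0.493559) / (-0.12) = 4.613,   |z_2| = 4.613.
Moduli of all roots: 2.0000, 3.6130, 4.6130.
All moduli strictly greater than 1? Yes.
Verdict: Stationary.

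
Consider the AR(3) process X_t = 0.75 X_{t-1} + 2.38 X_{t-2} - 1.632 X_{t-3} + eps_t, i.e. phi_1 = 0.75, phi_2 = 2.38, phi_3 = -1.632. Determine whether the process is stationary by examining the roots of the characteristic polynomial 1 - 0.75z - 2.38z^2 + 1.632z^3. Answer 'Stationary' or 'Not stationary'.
\text{Not stationary}

The AR(p) characteristic polynomial is P(z) = 1 - 0.75z - 2.38z^2 + 1.632z^3.
Stationarity requires all roots to lie outside the unit circle, i.e. |z| > 1 for every root.
Degree 3: look for a simple real root z0 first, then factor out (1 - z/z0) and solve the remaining quadratic.
Testing z0 = 0.625: P(0.625) = 1 + (-0.75)(0.625) + (-2.38)(0.625)^2 + (1.632)(0.625)^3
  = 1 + (-0.46875) + (-0.929688) + (0.398438) = 0.  So z_0 = 0.625 is a root, |z_0| = 0.625.
Divide out the factor (1 - 1.6 z) = (1 - z/z0) (since 1/z0 = 1.6):
  P(z) = (1 - 1.6 z)(1 + (0.85) z + (-1.02) z^2)
  [check: z-coef 0.85 - (1.6) = -0.75; z^2-coef -1.02 - (1.6)(0.85) = -2.38; z^3-coef -(1.6)(-1.02) = 1.632.]
Remaining roots from the quadratic factor 1 + (0.85) z + (-1.02) z^2:
  Set 1 + (0.85) z + (-1.02) z^2 = 0, i.e. a z^2 + b z + c = 0 with a = -1.02, b = 0.85, c = 1.
  Discriminant D = b^2 - 4ac = (0.85)^2 - 4*(-1.02)*1 = 0.7225 - (-4.08) = 4.8025.
  D >= 0, so the roots are real: z = (-b +/- sqrt(D)) / (2a) = (-0.85 +/- 2.191461) / (-2.04).
    z_1 = (-0.85 + 2.191461) / (-2.04) = -0.6576,   |z_1| = 0.6576.
    z_2 = (-0.85 - 2.191461) / (-2.04) = 1.4909,   |z_2| = 1.4909.
Moduli of all roots: 0.6250, 0.6576, 1.4909.
All moduli strictly greater than 1? No.
Verdict: Not stationary.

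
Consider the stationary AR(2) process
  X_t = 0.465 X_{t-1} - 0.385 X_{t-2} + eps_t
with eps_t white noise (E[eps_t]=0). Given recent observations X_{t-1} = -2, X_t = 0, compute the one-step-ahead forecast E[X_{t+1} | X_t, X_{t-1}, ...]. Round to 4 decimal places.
E[X_{t+1} \mid \mathcal F_t] = 0.7700

For an AR(p) model X_t = c + sum_i phi_i X_{t-i} + eps_t, the
one-step-ahead conditional mean is
  E[X_{t+1} | X_t, ...] = c + sum_i phi_i X_{t+1-i}.
Substitute known values:
  E[X_{t+1} | ...] = (0.465) * (0) + (-0.385) * (-2)
                   = 0.7700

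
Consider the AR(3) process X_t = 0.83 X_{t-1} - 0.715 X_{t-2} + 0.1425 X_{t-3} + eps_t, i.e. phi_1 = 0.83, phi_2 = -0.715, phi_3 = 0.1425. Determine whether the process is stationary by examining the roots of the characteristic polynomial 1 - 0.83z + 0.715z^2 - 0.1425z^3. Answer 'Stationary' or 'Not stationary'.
\text{Stationary}

The AR(p) characteristic polynomial is P(z) = 1 - 0.83z + 0.715z^2 - 0.1425z^3.
Stationarity requires all roots to lie outside the unit circle, i.e. |z| > 1 for every root.
Degree 3: look for a simple real root z0 first, then factor out (1 - z/z0) and solve the remaining quadratic.
Testing z0 = 4: P(4) = 1 + (-0.83)(4) + (0.715)(4)^2 + (-0.1425)(4)^3
  = 1 + (-3.32) + (11.44) + (-9.12) = 0.  So z_0 = 4 is a root, |z_0| = 4.
Divide out the factor (1 - 0.25 z) = (1 - z/z0) (since 1/z0 = 0.25):
  P(z) = (1 - 0.25 z)(1 + (-0.58) z + (0.57) z^2)
  [check: z-coef -0.58 - (0.25) = -0.83; z^2-coef 0.57 - (0.25)(-0.58) = 0.715; z^3-coef -(0.25)(0.57) = -0.1425.]
Remaining roots from the quadratic factor 1 + (-0.58) z + (0.57) z^2:
  Set 1 + (-0.58) z + (0.57) z^2 = 0, i.e. a z^2 + b z + c = 0 with a = 0.57, b = -0.58, c = 1.
  Discriminant D = b^2 - 4ac = (-0.58)^2 - 4*(0.57)*1 = 0.3364 - (2.28) = -1.9436.
  D < 0, so the roots are the complex-conjugate pair z = (-b +/- i sqrt(-D)) / (2a) = 0.5088 +/- 1.2229i.
  For a conjugate pair |z|^2 = z * conj(z) = (product of roots) = c/a = 1/(0.57) = 1.754386, so |z| = sqrt(1.754386) = 1.3245 for both roots.
Moduli of all roots: 4.0000, 1.3245, 1.3245.
All moduli strictly greater than 1? Yes.
Verdict: Stationary.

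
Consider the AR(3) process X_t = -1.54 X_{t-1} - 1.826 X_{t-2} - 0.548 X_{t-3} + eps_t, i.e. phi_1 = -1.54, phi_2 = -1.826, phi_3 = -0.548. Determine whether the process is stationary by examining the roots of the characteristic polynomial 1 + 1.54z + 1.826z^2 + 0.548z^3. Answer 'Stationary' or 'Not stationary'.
\text{Not stationary}

The AR(p) characteristic polynomial is P(z) = 1 + 1.54z + 1.826z^2 + 0.548z^3.
Stationarity requires all roots to lie outside the unit circle, i.e. |z| > 1 for every root.
Degree 3: look for a simple real root z0 first, then factor out (1 - z/z0) and solve the remaining quadratic.
Testing z0 = -2.5: P(-2.5) = 1 + (1.54)(-2.5) + (1.826)(-2.5)^2 + (0.548)(-2.5)^3
  = 1 + (-3.85) + (11.4125) + (-8.5625) = 0.  So z_0 = -2.5 is a root, |z_0| = 2.5.
Divide out the factor (1 + 0.4 z) = (1 - z/z0) (since 1/z0 = -0.4):
  P(z) = (1 + 0.4 z)(1 + (1.14) z + (1.37) z^2)
  [check: z-coef 1.14 - (-0.4) = 1.54; z^2-coef 1.37 - (-0.4)(1.14) = 1.826; z^3-coef -(-0.4)(1.37) = 0.548.]
Remaining roots from the quadratic factor 1 + (1.14) z + (1.37) z^2:
  Set 1 + (1.14) z + (1.37) z^2 = 0, i.e. a z^2 + b z + c = 0 with a = 1.37, b = 1.14, c = 1.
  Discriminant D = b^2 - 4ac = (1.14)^2 - 4*(1.37)*1 = 1.2996 - (5.48) = -4.1804.
  D < 0, so the roots are the complex-conjugate pair z = (-b +/- i sqrt(-D)) / (2a) = -0.4161 +/- 0.7462i.
  For a conjugate pair |z|^2 = z * conj(z) = (product of roots) = c/a = 1/(1.37) = 0.729927, so |z| = sqrt(0.729927) = 0.8544 for both roots.
Moduli of all roots: 2.5000, 0.8544, 0.8544.
All moduli strictly greater than 1? No.
Verdict: Not stationary.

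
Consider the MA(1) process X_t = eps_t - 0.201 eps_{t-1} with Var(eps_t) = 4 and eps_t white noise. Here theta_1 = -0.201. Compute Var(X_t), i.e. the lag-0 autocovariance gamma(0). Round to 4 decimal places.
\gamma(0) = 4.1616

For an MA(q) process X_t = eps_t + sum_i theta_i eps_{t-i} with
Var(eps_t) = sigma^2, the variance is
  gamma(0) = sigma^2 * (1 + sum_i theta_i^2).
  sum_i theta_i^2 = (-0.201)^2 = 0.040401.
  gamma(0) = 4 * (1 + 0.040401) = 4 * 1.040401 = 4.161604, which rounds to 4.1616.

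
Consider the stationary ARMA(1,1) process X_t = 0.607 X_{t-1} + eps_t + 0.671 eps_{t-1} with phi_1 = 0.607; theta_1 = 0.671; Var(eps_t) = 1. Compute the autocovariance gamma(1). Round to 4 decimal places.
\gamma(1) = 2.8478

Multiply the model equation by X_{t-k} and take expectations. With theta_0 = psi_0 = 1 and psi_j the MA(infinity) weights, this gives
  gamma(k) - sum_i phi_i gamma(k-i) = c_k,
  c_k = sigma^2 * sum_{j=k..q} theta_j psi_{j-k}   (c_k = 0 for k > q),
using gamma(-m) = gamma(m).
psi-weights needed (psi_j = theta_j + sum_i phi_i psi_{j-i}):
  psi_1 = theta_1 + phi_1 = 0.671 + (0.607) = 1.278
Right-hand sides:
  c_0 = sigma^2 (1 + theta_1 psi_1) = 1 * (1 + (0.671)(1.278)) = 1 * 1.857538 = 1.857538
  c_1 = sigma^2 theta_1 = 1 * (0.671) = 0.671
  c_2 = 0
Equations for k = 0 and k = 1 (AR order 1):
  gamma(0) = phi_1 gamma(1) + c_0
  gamma(1) = phi_1 gamma(0) + c_1
Substituting the second into the first: gamma(0) (1 - phi_1^2) = c_0 + phi_1 c_1, so
  gamma(0) = (c_0 + phi_1 c_1) / (1 - phi_1^2) = (1.857538 + (0.607)(0.671)) / (1 - (0.607)^2) = 2.264835 / 0.631551 = 3.586147.
  gamma(1) = phi_1 gamma(0) + c_1 = (0.607)(3.586147) + (0.671) = 2.847791.
Therefore gamma(1) = 2.8478 (to 4 decimal places).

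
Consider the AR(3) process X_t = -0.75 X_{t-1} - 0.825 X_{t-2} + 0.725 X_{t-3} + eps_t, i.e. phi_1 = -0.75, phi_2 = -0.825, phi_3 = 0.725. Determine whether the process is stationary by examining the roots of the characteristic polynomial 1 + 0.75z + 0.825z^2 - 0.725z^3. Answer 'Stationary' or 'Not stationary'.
\text{Not stationary}

The AR(p) characteristic polynomial is P(z) = 1 + 0.75z + 0.825z^2 - 0.725z^3.
Stationarity requires all roots to lie outside the unit circle, i.e. |z| > 1 for every root.
Degree 3: look for a simple real root z0 first, then factor out (1 - z/z0) and solve the remaining quadratic.
Testing z0 = 2: P(2) = 1 + (0.75)(2) + (0.825)(2)^2 + (-0.725)(2)^3
  = 1 + (1.5) + (3.3) + (-5.8) = 0.  So z_0 = 2 is a root, |z_0| = 2.
Divide out the factor (1 - 0.5 z) = (1 - z/z0) (since 1/z0 = 0.5):
  P(z) = (1 - 0.5 z)(1 + (1.25) z + (1.45) z^2)
  [check: z-coef 1.25 - (0.5) = 0.75; z^2-coef 1.45 - (0.5)(1.25) = 0.825; z^3-coef -(0.5)(1.45) = -0.725.]
Remaining roots from the quadratic factor 1 + (1.25) z + (1.45) z^2:
  Set 1 + (1.25) z + (1.45) z^2 = 0, i.e. a z^2 + b z + c = 0 with a = 1.45, b = 1.25, c = 1.
  Discriminant D = b^2 - 4ac = (1.25)^2 - 4*(1.45)*1 = 1.5625 - (5.8) = -4.2375.
  D < 0, so the roots are the complex-conjugate pair z = (-b +/- i sqrt(-D)) / (2a) = -0.431 +/- 0.7098i.
  For a conjugate pair |z|^2 = z * conj(z) = (product of roots) = c/a = 1/(1.45) = 0.689655, so |z| = sqrt(0.689655) = 0.8305 for both roots.
Moduli of all roots: 2.0000, 0.8305, 0.8305.
All moduli strictly greater than 1? No.
Verdict: Not stationary.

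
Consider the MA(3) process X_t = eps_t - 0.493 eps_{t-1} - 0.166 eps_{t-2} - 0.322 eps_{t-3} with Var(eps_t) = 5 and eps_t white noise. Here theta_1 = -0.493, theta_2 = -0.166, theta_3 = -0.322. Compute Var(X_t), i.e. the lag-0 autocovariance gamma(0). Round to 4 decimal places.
\gamma(0) = 6.8714

For an MA(q) process X_t = eps_t + sum_i theta_i eps_{t-i} with
Var(eps_t) = sigma^2, the variance is
  gamma(0) = sigma^2 * (1 + sum_i theta_i^2).
  sum_i theta_i^2 = (-0.493)^2 + (-0.166)^2 + (-0.322)^2 = 0.243049 + 0.027556 + 0.103684 = 0.374289.
  gamma(0) = 5 * (1 + 0.374289) = 5 * 1.374289 = 6.871445, which rounds to 6.8714.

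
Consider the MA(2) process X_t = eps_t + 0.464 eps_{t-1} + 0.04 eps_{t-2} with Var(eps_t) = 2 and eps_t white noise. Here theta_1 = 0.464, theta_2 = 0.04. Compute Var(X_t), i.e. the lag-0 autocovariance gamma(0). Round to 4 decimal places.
\gamma(0) = 2.4338

For an MA(q) process X_t = eps_t + sum_i theta_i eps_{t-i} with
Var(eps_t) = sigma^2, the variance is
  gamma(0) = sigma^2 * (1 + sum_i theta_i^2).
  sum_i theta_i^2 = (0.464)^2 + (0.04)^2 = 0.215296 + 0.0016 = 0.216896.
  gamma(0) = 2 * (1 + 0.216896) = 2 * 1.216896 = 2.433792, which rounds to 2.4338.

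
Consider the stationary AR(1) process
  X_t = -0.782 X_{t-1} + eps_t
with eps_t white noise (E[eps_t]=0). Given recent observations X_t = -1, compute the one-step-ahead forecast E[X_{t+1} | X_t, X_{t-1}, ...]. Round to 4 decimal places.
E[X_{t+1} \mid \mathcal F_t] = 0.7820

For an AR(p) model X_t = c + sum_i phi_i X_{t-i} + eps_t, the
one-step-ahead conditional mean is
  E[X_{t+1} | X_t, ...] = c + sum_i phi_i X_{t+1-i}.
Substitute known values:
  E[X_{t+1} | ...] = (-0.782) * (-1)
                   = 0.7820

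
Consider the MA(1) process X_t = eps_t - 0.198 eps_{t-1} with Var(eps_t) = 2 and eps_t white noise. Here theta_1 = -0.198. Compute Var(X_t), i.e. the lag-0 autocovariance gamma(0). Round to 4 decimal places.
\gamma(0) = 2.0784

For an MA(q) process X_t = eps_t + sum_i theta_i eps_{t-i} with
Var(eps_t) = sigma^2, the variance is
  gamma(0) = sigma^2 * (1 + sum_i theta_i^2).
  sum_i theta_i^2 = (-0.198)^2 = 0.039204.
  gamma(0) = 2 * (1 + 0.039204) = 2 * 1.039204 = 2.078408, which rounds to 2.0784.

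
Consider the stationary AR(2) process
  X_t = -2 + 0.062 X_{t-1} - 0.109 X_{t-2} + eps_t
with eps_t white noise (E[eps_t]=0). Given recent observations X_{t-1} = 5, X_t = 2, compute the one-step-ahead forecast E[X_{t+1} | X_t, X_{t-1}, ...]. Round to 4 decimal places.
E[X_{t+1} \mid \mathcal F_t] = -2.4210

For an AR(p) model X_t = c + sum_i phi_i X_{t-i} + eps_t, the
one-step-ahead conditional mean is
  E[X_{t+1} | X_t, ...] = c + sum_i phi_i X_{t+1-i}.
Substitute known values:
  E[X_{t+1} | ...] = -2 + (0.062) * (2) + (-0.109) * (5)
                   = -2.4210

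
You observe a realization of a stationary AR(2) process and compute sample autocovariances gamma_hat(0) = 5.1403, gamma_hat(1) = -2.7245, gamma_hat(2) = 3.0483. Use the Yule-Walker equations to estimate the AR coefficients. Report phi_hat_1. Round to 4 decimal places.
\hat\phi_{1} = -0.3000

The Yule-Walker equations for an AR(p) process read, in matrix form,
  Gamma_p phi = r_p,   with   (Gamma_p)_{ij} = gamma(|i - j|),
                       (r_p)_i = gamma(i),   i,j = 1..p.
Substitute the sample gammas (Toeplitz matrix and right-hand side of size 2):
  Gamma_p = [[5.1403, -2.7245], [-2.7245, 5.1403]]
  r_p     = [-2.7245, 3.0483]
Written out:
  5.1403 phi_1 - 2.7245 phi_2 = -2.7245
  -2.7245 phi_1 + 5.1403 phi_2 = 3.0483
Solve by Cramer's rule:
  det = gamma(0)^2 - gamma(1)^2 = (5.1403)^2 - (-2.7245)^2 = 26.42268409 - 7.42290025 = 18.99978384
  phi_hat_1 = [gamma(1) gamma(0) - gamma(1) gamma(2)] / det = [(-2.7245)(5.1403) - (-2.7245)(3.0483)] / 18.99978384 = -5.699654 / 18.99978384 = -0.3
  phi_hat_2 = [gamma(0) gamma(2) - gamma(1)^2] / det = [(5.1403)(3.0483) - (-2.7245)^2] / 18.99978384 = 8.24627624 / 18.99978384 = 0.434
So phi_hat = [-0.3000, 0.4340].
Therefore phi_hat_1 = -0.3000.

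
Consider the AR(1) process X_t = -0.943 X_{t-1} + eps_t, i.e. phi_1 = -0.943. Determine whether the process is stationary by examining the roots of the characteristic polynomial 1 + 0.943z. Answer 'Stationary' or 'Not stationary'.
\text{Stationary}

The AR(p) characteristic polynomial is P(z) = 1 + 0.943z.
Stationarity requires all roots to lie outside the unit circle, i.e. |z| > 1 for every root.
This is linear in z: 1 + (0.943) z = 0  =>  z = -1/(0.943) = -1.060445,  |z| = 1.060445.
Moduli of all roots: 1.0604.
All moduli strictly greater than 1? Yes.
Verdict: Stationary.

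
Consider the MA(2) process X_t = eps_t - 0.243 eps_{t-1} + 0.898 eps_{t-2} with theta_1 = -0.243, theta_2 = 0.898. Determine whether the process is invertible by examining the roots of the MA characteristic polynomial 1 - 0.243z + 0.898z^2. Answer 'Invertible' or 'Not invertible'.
\text{Invertible}

The MA(q) characteristic polynomial is P(z) = 1 - 0.243z + 0.898z^2.
Invertibility requires all roots to lie outside the unit circle, i.e. |z| > 1 for every root.
Set 1 + (-0.243) z + (0.898) z^2 = 0, i.e. a z^2 + b z + c = 0 with a = 0.898, b = -0.243, c = 1.
Discriminant D = b^2 - 4ac = (-0.243)^2 - 4*(0.898)*1 = 0.059049 - (3.592) = -3.532951.
D < 0, so the roots are the complex-conjugate pair z = (-b +/- i sqrt(-D)) / (2a) = 0.1353 +/- 1.0466i.
For a conjugate pair |z|^2 = z * conj(z) = (product of roots) = c/a = 1/(0.898) = 1.113586, so |z| = sqrt(1.113586) = 1.0553 for both roots.
Moduli of all roots: 1.0553, 1.0553.
All moduli strictly greater than 1? Yes.
Verdict: Invertible.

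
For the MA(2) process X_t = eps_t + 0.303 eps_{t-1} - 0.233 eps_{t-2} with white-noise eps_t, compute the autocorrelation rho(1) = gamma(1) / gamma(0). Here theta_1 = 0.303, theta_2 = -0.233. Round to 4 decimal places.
\rho(1) = 0.2028

For an MA(q) process with theta_0 = 1, the autocovariance is
  gamma(k) = sigma^2 * sum_{i=0..q-k} theta_i * theta_{i+k},
and rho(k) = gamma(k) / gamma(0). Sigma^2 cancels.
  numerator   = (1)*(0.303) + (0.303)*(-0.233) = 0.232401.
  denominator = (1)^2 + (0.303)^2 + (-0.233)^2 = 1.146098.
  rho(1) = 0.232401 / 1.146098 = 0.2028.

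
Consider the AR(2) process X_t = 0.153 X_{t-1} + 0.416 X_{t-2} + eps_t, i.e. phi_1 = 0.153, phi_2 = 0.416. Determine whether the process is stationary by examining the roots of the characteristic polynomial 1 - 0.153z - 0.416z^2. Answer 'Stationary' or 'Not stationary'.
\text{Stationary}

The AR(p) characteristic polynomial is P(z) = 1 - 0.153z - 0.416z^2.
Stationarity requires all roots to lie outside the unit circle, i.e. |z| > 1 for every root.
Set 1 + (-0.153) z + (-0.416) z^2 = 0, i.e. a z^2 + b z + c = 0 with a = -0.416, b = -0.153, c = 1.
Discriminant D = b^2 - 4ac = (-0.153)^2 - 4*(-0.416)*1 = 0.023409 - (-1.664) = 1.687409.
D >= 0, so the roots are real: z = (-b +/- sqrt(D)) / (2a) = (0.153 +/- 1.299003) / (-0.832).
  z_1 = (0.153 + 1.299003) / (-0.832) = -1.7452,   |z_1| = 1.7452.
  z_2 = (0.153 - 1.299003) / (-0.832) = 1.3774,   |z_2| = 1.3774.
Moduli of all roots: 1.7452, 1.3774.
All moduli strictly greater than 1? Yes.
Verdict: Stationary.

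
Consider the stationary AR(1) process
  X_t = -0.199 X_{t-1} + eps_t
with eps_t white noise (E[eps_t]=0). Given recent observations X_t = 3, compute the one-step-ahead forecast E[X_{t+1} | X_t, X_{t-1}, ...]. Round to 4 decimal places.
E[X_{t+1} \mid \mathcal F_t] = -0.5970

For an AR(p) model X_t = c + sum_i phi_i X_{t-i} + eps_t, the
one-step-ahead conditional mean is
  E[X_{t+1} | X_t, ...] = c + sum_i phi_i X_{t+1-i}.
Substitute known values:
  E[X_{t+1} | ...] = (-0.199) * (3)
                   = -0.5970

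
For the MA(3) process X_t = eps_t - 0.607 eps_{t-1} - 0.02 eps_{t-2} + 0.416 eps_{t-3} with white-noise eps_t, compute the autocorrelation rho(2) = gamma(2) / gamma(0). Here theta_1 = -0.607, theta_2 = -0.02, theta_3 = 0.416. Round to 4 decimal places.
\rho(2) = -0.1767

For an MA(q) process with theta_0 = 1, the autocovariance is
  gamma(k) = sigma^2 * sum_{i=0..q-k} theta_i * theta_{i+k},
and rho(k) = gamma(k) / gamma(0). Sigma^2 cancels.
  numerator   = (1)*(-0.02) + (-0.607)*(0.416) = -0.272512.
  denominator = (1)^2 + (-0.607)^2 + (-0.02)^2 + (0.416)^2 = 1.541905.
  rho(2) = -0.272512 / 1.541905 = -0.1767.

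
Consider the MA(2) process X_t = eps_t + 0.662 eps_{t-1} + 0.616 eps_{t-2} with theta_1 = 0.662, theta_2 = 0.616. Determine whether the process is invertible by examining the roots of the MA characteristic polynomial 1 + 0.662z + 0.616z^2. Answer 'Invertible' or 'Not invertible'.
\text{Invertible}

The MA(q) characteristic polynomial is P(z) = 1 + 0.662z + 0.616z^2.
Invertibility requires all roots to lie outside the unit circle, i.e. |z| > 1 for every root.
Set 1 + (0.662) z + (0.616) z^2 = 0, i.e. a z^2 + b z + c = 0 with a = 0.616, b = 0.662, c = 1.
Discriminant D = b^2 - 4ac = (0.662)^2 - 4*(0.616)*1 = 0.438244 - (2.464) = -2.025756.
D < 0, so the roots are the complex-conjugate pair z = (-b +/- i sqrt(-D)) / (2a) = -0.5373 +/- 1.1553i.
For a conjugate pair |z|^2 = z * conj(z) = (product of roots) = c/a = 1/(0.616) = 1.623377, so |z| = sqrt(1.623377) = 1.2741 for both roots.
Moduli of all roots: 1.2741, 1.2741.
All moduli strictly greater than 1? Yes.
Verdict: Invertible.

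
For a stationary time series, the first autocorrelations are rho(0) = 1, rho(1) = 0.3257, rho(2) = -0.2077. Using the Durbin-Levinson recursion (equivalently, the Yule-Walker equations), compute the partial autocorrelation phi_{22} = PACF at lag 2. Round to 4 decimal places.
\phi_{22} = -0.3510

The PACF at lag k is phi_{kk}, the last component of the solution
to the Yule-Walker system G_k phi = r_k where
  (G_k)_{ij} = rho(|i - j|), (r_k)_i = rho(i), i,j = 1..k.
Equivalently, Durbin-Levinson gives phi_{kk} iteratively:
  phi_{11} = rho(1)
  phi_{kk} = [rho(k) - sum_{j=1..k-1} phi_{k-1,j} rho(k-j)]
            / [1 - sum_{j=1..k-1} phi_{k-1,j} rho(j)],
  phi_{k,j} = phi_{k-1,j} - phi_{kk} phi_{k-1,k-j},  j = 1..k-1.
Step k = 1:
  phi_11 = rho(1) = 0.3257.
Step k = 2:
  phi_22 = [rho(2) - phi_11 rho(1)] / [1 - phi_11 rho(1)] = [-0.2077 - (0.3257)(0.3257)] / [1 - (0.3257)(0.3257)]
         = -0.31378049 / 0.89391951 = -0.351.
Therefore phi_{22} = -0.3510.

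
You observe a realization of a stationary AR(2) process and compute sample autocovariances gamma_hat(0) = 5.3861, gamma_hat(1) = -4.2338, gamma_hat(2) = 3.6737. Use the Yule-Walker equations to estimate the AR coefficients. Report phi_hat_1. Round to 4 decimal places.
\hat\phi_{1} = -0.6540

The Yule-Walker equations for an AR(p) process read, in matrix form,
  Gamma_p phi = r_p,   with   (Gamma_p)_{ij} = gamma(|i - j|),
                       (r_p)_i = gamma(i),   i,j = 1..p.
Substitute the sample gammas (Toeplitz matrix and right-hand side of size 2):
  Gamma_p = [[5.3861, -4.2338], [-4.2338, 5.3861]]
  r_p     = [-4.2338, 3.6737]
Written out:
  5.3861 phi_1 - 4.2338 phi_2 = -4.2338
  -4.2338 phi_1 + 5.3861 phi_2 = 3.6737
Solve by Cramer's rule:
  det = gamma(0)^2 - gamma(1)^2 = (5.3861)^2 - (-4.2338)^2 = 29.01007321 - 17.92506244 = 11.08501077
  phi_hat_1 = [gamma(1) gamma(0) - gamma(1) gamma(2)] / det = [(-4.2338)(5.3861) - (-4.2338)(3.6737)] / 11.08501077 = -7.24995912 / 11.08501077 = -0.654
  phi_hat_2 = [gamma(0) gamma(2) - gamma(1)^2] / det = [(5.3861)(3.6737) - (-4.2338)^2] / 11.08501077 = 1.86185313 / 11.08501077 = 0.168
So phi_hat = [-0.6540, 0.1680].
Therefore phi_hat_1 = -0.6540.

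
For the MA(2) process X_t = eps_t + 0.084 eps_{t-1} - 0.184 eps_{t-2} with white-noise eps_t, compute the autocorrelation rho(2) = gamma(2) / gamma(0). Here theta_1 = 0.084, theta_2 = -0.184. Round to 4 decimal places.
\rho(2) = -0.1768

For an MA(q) process with theta_0 = 1, the autocovariance is
  gamma(k) = sigma^2 * sum_{i=0..q-k} theta_i * theta_{i+k},
and rho(k) = gamma(k) / gamma(0). Sigma^2 cancels.
  numerator   = (1)*(-0.184) = -0.184.
  denominator = (1)^2 + (0.084)^2 + (-0.184)^2 = 1.040912.
  rho(2) = -0.184 / 1.040912 = -0.1768.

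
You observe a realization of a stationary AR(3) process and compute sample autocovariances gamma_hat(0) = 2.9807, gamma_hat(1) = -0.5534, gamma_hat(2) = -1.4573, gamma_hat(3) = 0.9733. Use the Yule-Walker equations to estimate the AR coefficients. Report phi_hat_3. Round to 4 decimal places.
\hat\phi_{3} = 0.1260

The Yule-Walker equations for an AR(p) process read, in matrix form,
  Gamma_p phi = r_p,   with   (Gamma_p)_{ij} = gamma(|i - j|),
                       (r_p)_i = gamma(i),   i,j = 1..p.
Substitute the sample gammas (Toeplitz matrix and right-hand side of size 3):
  Gamma_p = [[2.9807, -0.5534, -1.4573], [-0.5534, 2.9807, -0.5534], [-1.4573, -0.5534, 2.9807]]
  r_p     = [-0.5534, -1.4573, 0.9733]
Written out (R1..R3):
  (R1) 2.9807 phi_1 - 0.5534 phi_2 - 1.4573 phi_3 = -0.5534
  (R2) -0.5534 phi_1 + 2.9807 phi_2 - 0.5534 phi_3 = -1.4573
  (R3) -1.4573 phi_1 - 0.5534 phi_2 + 2.9807 phi_3 = 0.9733
Gaussian elimination:
  R2 <- R2 - (-0.5534/2.9807) R1 = R2 - (-0.185661) R1:  2.877955 phi_2 - 0.823964 phi_3 = -1.560045
  R3 <- R3 - (-1.4573/2.9807) R1 = R3 - (-0.488912) R1:  -0.823964 phi_2 + 2.268209 phi_3 = 0.702736
  R3 <- R3 - (-0.823964/2.877955) R2 = R3 - (-0.286302) R2:  2.032306 phi_3 = 0.256092
Back-substitution:
  phi_hat_3 = 0.256092 / 2.032306 = 0.126011
  phi_hat_2 = (-1.560045 - (-0.823964)(0.126011)) / 2.877955 = -0.50599
  phi_hat_1 = (-0.5534 - (-0.5534)(-0.50599) - (-1.4573)(0.126011)) / 2.9807 = -0.217996
So phi_hat = [-0.2180, -0.5060, 0.1260].
Therefore phi_hat_3 = 0.1260.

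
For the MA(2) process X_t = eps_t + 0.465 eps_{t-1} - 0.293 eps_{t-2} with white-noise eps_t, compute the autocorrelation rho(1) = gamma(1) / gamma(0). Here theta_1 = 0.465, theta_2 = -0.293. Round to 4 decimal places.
\rho(1) = 0.2525

For an MA(q) process with theta_0 = 1, the autocovariance is
  gamma(k) = sigma^2 * sum_{i=0..q-k} theta_i * theta_{i+k},
and rho(k) = gamma(k) / gamma(0). Sigma^2 cancels.
  numerator   = (1)*(0.465) + (0.465)*(-0.293) = 0.328755.
  denominator = (1)^2 + (0.465)^2 + (-0.293)^2 = 1.302074.
  rho(1) = 0.328755 / 1.302074 = 0.2525.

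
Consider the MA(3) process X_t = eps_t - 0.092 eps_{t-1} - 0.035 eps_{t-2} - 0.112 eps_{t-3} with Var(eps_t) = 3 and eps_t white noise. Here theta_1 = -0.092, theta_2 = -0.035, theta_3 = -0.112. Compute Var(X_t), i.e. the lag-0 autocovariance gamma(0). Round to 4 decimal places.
\gamma(0) = 3.0667

For an MA(q) process X_t = eps_t + sum_i theta_i eps_{t-i} with
Var(eps_t) = sigma^2, the variance is
  gamma(0) = sigma^2 * (1 + sum_i theta_i^2).
  sum_i theta_i^2 = (-0.092)^2 + (-0.035)^2 + (-0.112)^2 = 0.008464 + 0.001225 + 0.012544 = 0.022233.
  gamma(0) = 3 * (1 + 0.022233) = 3 * 1.022233 = 3.066699, which rounds to 3.0667.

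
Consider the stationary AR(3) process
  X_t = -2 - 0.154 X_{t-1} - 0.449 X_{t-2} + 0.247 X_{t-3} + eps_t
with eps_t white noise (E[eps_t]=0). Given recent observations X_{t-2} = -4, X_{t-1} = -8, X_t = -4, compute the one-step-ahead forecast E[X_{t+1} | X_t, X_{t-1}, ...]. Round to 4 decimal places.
E[X_{t+1} \mid \mathcal F_t] = 1.2200

For an AR(p) model X_t = c + sum_i phi_i X_{t-i} + eps_t, the
one-step-ahead conditional mean is
  E[X_{t+1} | X_t, ...] = c + sum_i phi_i X_{t+1-i}.
Substitute known values:
  E[X_{t+1} | ...] = -2 + (-0.154) * (-4) + (-0.449) * (-8) + (0.247) * (-4)
                   = 1.2200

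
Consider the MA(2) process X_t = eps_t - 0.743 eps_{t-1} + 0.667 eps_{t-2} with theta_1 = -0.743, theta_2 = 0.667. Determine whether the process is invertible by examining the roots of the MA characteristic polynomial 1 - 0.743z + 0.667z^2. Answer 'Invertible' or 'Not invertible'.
\text{Invertible}

The MA(q) characteristic polynomial is P(z) = 1 - 0.743z + 0.667z^2.
Invertibility requires all roots to lie outside the unit circle, i.e. |z| > 1 for every root.
Set 1 + (-0.743) z + (0.667) z^2 = 0, i.e. a z^2 + b z + c = 0 with a = 0.667, b = -0.743, c = 1.
Discriminant D = b^2 - 4ac = (-0.743)^2 - 4*(0.667)*1 = 0.552049 - (2.668) = -2.115951.
D < 0, so the roots are the complex-conjugate pair z = (-b +/- i sqrt(-D)) / (2a) = 0.557 +/- 1.0904i.
For a conjugate pair |z|^2 = z * conj(z) = (product of roots) = c/a = 1/(0.667) = 1.49925, so |z| = sqrt(1.49925) = 1.2244 for both roots.
Moduli of all roots: 1.2244, 1.2244.
All moduli strictly greater than 1? Yes.
Verdict: Invertible.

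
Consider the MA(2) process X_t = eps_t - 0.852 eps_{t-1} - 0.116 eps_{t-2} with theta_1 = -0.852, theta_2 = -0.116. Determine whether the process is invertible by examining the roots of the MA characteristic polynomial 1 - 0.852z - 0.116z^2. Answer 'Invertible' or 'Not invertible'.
\text{Invertible}

The MA(q) characteristic polynomial is P(z) = 1 - 0.852z - 0.116z^2.
Invertibility requires all roots to lie outside the unit circle, i.e. |z| > 1 for every root.
Set 1 + (-0.852) z + (-0.116) z^2 = 0, i.e. a z^2 + b z + c = 0 with a = -0.116, b = -0.852, c = 1.
Discriminant D = b^2 - 4ac = (-0.852)^2 - 4*(-0.116)*1 = 0.725904 - (-0.464) = 1.189904.
D >= 0, so the roots are real: z = (-b +/- sqrt(D)) / (2a) = (0.852 +/- 1.090827) / (-0.232).
  z_1 = (0.852 + 1.090827) / (-0.232) = -8.3743,   |z_1| = 8.3743.
  z_2 = (0.852 - 1.090827) / (-0.232) = 1.0294,   |z_2| = 1.0294.
Moduli of all roots: 8.3743, 1.0294.
All moduli strictly greater than 1? Yes.
Verdict: Invertible.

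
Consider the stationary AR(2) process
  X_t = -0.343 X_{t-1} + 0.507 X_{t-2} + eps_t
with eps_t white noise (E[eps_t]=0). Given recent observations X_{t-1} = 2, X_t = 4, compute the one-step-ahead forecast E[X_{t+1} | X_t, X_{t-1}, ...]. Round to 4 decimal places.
E[X_{t+1} \mid \mathcal F_t] = -0.3580

For an AR(p) model X_t = c + sum_i phi_i X_{t-i} + eps_t, the
one-step-ahead conditional mean is
  E[X_{t+1} | X_t, ...] = c + sum_i phi_i X_{t+1-i}.
Substitute known values:
  E[X_{t+1} | ...] = (-0.343) * (4) + (0.507) * (2)
                   = -0.3580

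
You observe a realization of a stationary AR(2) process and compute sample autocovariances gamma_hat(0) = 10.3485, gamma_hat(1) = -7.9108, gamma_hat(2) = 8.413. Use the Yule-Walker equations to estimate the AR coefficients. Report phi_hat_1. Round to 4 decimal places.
\hat\phi_{1} = -0.3440

The Yule-Walker equations for an AR(p) process read, in matrix form,
  Gamma_p phi = r_p,   with   (Gamma_p)_{ij} = gamma(|i - j|),
                       (r_p)_i = gamma(i),   i,j = 1..p.
Substitute the sample gammas (Toeplitz matrix and right-hand side of size 2):
  Gamma_p = [[10.3485, -7.9108], [-7.9108, 10.3485]]
  r_p     = [-7.9108, 8.413]
Written out:
  10.3485 phi_1 - 7.9108 phi_2 = -7.9108
  -7.9108 phi_1 + 10.3485 phi_2 = 8.413
Solve by Cramer's rule:
  det = gamma(0)^2 - gamma(1)^2 = (10.3485)^2 - (-7.9108)^2 = 107.09145225 - 62.58075664 = 44.51069561
  phi_hat_1 = [gamma(1) gamma(0) - gamma(1) gamma(2)] / det = [(-7.9108)(10.3485) - (-7.9108)(8.413)] / 44.51069561 = -15.3113534 / 44.51069561 = -0.344
  phi_hat_2 = [gamma(0) gamma(2) - gamma(1)^2] / det = [(10.3485)(8.413) - (-7.9108)^2] / 44.51069561 = 24.48117386 / 44.51069561 = 0.55
So phi_hat = [-0.3440, 0.5500].
Therefore phi_hat_1 = -0.3440.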